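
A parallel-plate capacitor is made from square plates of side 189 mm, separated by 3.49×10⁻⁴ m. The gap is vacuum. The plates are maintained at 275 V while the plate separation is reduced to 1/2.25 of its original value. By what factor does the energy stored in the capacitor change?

Battery connected ⇒ V is held fixed.
C₂ = 2.25 C₁ and U = ½CV², so U₂/U₁ = C₂/C₁ = 2.25.

2.25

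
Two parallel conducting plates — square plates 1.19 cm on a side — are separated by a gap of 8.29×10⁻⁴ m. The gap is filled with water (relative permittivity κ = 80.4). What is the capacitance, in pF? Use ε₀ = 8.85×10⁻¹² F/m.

A = (1.19 cm)² = 1.42×10⁻⁴ m².
C = κε₀A/d = 80.4 × 8.85×10⁻¹² × 1.42×10⁻⁴ / 8.29×10⁻⁴ = 1.22×10⁻¹⁰ F.

C ≈ 122 pF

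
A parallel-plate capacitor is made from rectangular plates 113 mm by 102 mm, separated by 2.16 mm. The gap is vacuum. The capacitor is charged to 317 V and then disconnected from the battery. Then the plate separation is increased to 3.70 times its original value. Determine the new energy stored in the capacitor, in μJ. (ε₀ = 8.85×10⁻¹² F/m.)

A = 113 × 102 mm² = 1.15×10⁻² m².
Initially C₁ = ε₀A/d = 8.85×10⁻¹² × 1.15×10⁻² / 2.16×10⁻³ = 4.72×10⁻¹¹ F.
U₁ = 2.37×10⁻⁶ J.
Isolated ⇒ Q is held fixed. C₂ = 0.270 C₁ and U = Q²/(2C), so U₂/U₁ = C₁/C₂ = 3.70.
U₂ = 3.70 × 2.37×10⁻⁶ = 8.78×10⁻⁶ J.

8.78 μJ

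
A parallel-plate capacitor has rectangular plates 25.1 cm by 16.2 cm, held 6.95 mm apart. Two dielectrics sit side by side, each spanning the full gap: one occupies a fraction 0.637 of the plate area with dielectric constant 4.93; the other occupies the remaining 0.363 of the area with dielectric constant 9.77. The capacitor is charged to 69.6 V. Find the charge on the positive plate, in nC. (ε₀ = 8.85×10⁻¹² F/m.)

A = 25.1 × 16.2 cm² = 4.07×10⁻² m².
Side-by-side slabs ⇒ two capacitors in parallel, each spanning the full gap.
C₁ = κ₁ε₀A₁/d = 4.93 × 8.85×10⁻¹² × 2.59×10⁻² / 6.95×10⁻³ = 1.63×10⁻¹⁰ F.
C₂ = κ₂ε₀A₂/d = 9.77 × 8.85×10⁻¹² × 1.48×10⁻² / 6.95×10⁻³ = 1.84×10⁻¹⁰ F.
C = C₁ + C₂ = 3.46×10⁻¹⁰ F.
Q = CV = 3.46×10⁻¹⁰ × 69.6 = 2.41×10⁻⁸ C.

24.1 nC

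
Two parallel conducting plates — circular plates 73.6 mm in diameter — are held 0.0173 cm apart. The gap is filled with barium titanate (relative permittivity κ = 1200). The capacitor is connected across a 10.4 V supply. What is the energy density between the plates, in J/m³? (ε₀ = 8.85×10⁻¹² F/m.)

19.2 J/m³

E = V/d = 10.4 / 1.73×10⁻⁴ = 6.01×10⁴ V/m.
u = ½κε₀E² = ½ × 1200 × 8.85×10⁻¹² × (6.01×10⁴)² = 19.2 J/m³.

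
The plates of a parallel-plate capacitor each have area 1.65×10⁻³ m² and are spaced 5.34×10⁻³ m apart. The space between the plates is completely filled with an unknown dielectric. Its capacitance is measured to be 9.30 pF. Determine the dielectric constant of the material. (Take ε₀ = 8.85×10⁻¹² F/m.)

3.40

κ = Cd/(ε₀A) = 9.30×10⁻¹² × 5.34×10⁻³ / (8.85×10⁻¹² × 1.65×10⁻³) = 3.40.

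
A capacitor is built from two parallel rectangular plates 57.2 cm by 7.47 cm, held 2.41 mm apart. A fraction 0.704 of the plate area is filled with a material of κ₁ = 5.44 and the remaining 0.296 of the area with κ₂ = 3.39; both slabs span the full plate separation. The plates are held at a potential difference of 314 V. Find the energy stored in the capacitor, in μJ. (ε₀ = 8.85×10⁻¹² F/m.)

U ≈ 37.4 μJ

A = 57.2 × 7.47 cm² = 4.27×10⁻² m².
Side-by-side slabs ⇒ two capacitors in parallel, each spanning the full gap.
C₁ = κ₁ε₀A₁/d = 5.44 × 8.85×10⁻¹² × 3.01×10⁻² / 2.41×10⁻³ = 6.01×10⁻¹⁰ F.
C₂ = κ₂ε₀A₂/d = 3.39 × 8.85×10⁻¹² × 1.26×10⁻² / 2.41×10⁻³ = 1.57×10⁻¹⁰ F.
C = C₁ + C₂ = 7.58×10⁻¹⁰ F.
U = ½CV² = ½ × 7.58×10⁻¹⁰ × (314)² = 3.74×10⁻⁵ J.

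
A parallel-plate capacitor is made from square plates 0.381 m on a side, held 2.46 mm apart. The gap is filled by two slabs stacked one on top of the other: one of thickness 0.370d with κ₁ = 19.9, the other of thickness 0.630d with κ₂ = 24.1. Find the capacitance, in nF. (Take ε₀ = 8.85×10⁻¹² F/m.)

A = (0.381 m)² = 0.145 m².
Stacked slabs ⇒ two capacitors in series, each with the full plate area.
C₁ = κ₁ε₀A/d₁ = 19.9 × 8.85×10⁻¹² × 0.145 / 9.10×10⁻⁴ = 2.81×10⁻⁸ F.
C₂ = κ₂ε₀A/d₂ = 24.1 × 8.85×10⁻¹² × 0.145 / 1.55×10⁻³ = 2.00×10⁻⁸ F.
C = (1/C₁ + 1/C₂)⁻¹ = 1.17×10⁻⁸ F.

C ≈ 11.7 nF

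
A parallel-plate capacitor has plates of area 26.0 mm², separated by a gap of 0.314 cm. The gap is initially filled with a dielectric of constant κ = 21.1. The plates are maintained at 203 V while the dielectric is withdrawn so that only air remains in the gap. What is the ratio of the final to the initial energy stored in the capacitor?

U₂/U₁ ≈ 0.0474

Battery connected ⇒ V is held fixed.
C₂ = 0.0474 C₁ and U = ½CV², so U₂/U₁ = C₂/C₁ = 0.0474.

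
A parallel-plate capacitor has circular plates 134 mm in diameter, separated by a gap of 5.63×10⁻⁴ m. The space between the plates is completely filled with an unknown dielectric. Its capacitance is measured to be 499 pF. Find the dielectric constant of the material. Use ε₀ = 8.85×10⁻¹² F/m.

2.25

A = π(134/2 mm)² = 1.41×10⁻² m².
κ = Cd/(ε₀A) = 4.99×10⁻¹⁰ × 5.63×10⁻⁴ / (8.85×10⁻¹² × 1.41×10⁻²) = 2.25.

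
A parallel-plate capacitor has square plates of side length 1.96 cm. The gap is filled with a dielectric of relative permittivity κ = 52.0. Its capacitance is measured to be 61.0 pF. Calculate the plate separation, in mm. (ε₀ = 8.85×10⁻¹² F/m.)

A = (1.96 cm)² = 3.84×10⁻⁴ m².
d = κε₀A/C = 52.0 × 8.85×10⁻¹² × 3.84×10⁻⁴ / 6.10×10⁻¹¹ = 2.90×10⁻³ m.

2.90 mm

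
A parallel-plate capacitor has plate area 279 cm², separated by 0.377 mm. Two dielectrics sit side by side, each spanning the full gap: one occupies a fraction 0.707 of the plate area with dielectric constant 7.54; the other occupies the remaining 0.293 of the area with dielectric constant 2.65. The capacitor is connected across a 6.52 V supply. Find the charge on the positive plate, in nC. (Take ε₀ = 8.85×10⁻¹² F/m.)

26.1 nC

A = 279 cm² = 2.79×10⁻² m².
Side-by-side slabs ⇒ two capacitors in parallel, each spanning the full gap.
C₁ = κ₁ε₀A₁/d = 7.54 × 8.85×10⁻¹² × 1.97×10⁻² / 3.77×10⁻⁴ = 3.49×10⁻⁹ F.
C₂ = κ₂ε₀A₂/d = 2.65 × 8.85×10⁻¹² × 8.17×10⁻³ / 3.77×10⁻⁴ = 5.09×10⁻¹⁰ F.
C = C₁ + C₂ = 4.00×10⁻⁹ F.
Q = CV = 4.00×10⁻⁹ × 6.52 = 2.61×10⁻⁸ C.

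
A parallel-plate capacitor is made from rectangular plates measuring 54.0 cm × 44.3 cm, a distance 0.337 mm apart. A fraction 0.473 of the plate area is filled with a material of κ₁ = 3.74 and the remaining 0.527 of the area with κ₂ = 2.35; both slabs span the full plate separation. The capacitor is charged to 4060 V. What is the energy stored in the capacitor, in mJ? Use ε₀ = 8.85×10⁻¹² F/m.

A = 54.0 × 44.3 cm² = 0.239 m².
Side-by-side slabs ⇒ two capacitors in parallel, each spanning the full gap.
C₁ = κ₁ε₀A₁/d = 3.74 × 8.85×10⁻¹² × 0.113 / 3.37×10⁻⁴ = 1.11×10⁻⁸ F.
C₂ = κ₂ε₀A₂/d = 2.35 × 8.85×10⁻¹² × 0.126 / 3.37×10⁻⁴ = 7.78×10⁻⁹ F.
C = C₁ + C₂ = 1.89×10⁻⁸ F.
U = ½CV² = ½ × 1.89×10⁻⁸ × (4060)² = 0.156 J.

U ≈ 156 mJ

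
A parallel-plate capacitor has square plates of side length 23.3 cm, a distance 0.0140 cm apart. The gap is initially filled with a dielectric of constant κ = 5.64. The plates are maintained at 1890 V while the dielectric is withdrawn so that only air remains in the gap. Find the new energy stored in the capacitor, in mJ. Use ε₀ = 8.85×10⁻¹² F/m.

U ≈ 6.13 mJ

A = (23.3 cm)² = 5.43×10⁻² m².
Initially C₁ = κε₀A/d = 5.64 × 8.85×10⁻¹² × 5.43×10⁻² / 1.40×10⁻⁴ = 1.94×10⁻⁸ F.
U₁ = 3.46×10⁻² J.
Battery connected ⇒ V is held fixed. C₂ = 0.177 C₁ and U = ½CV², so U₂/U₁ = C₂/C₁ = 0.177.
U₂ = 0.177 × 3.46×10⁻² = 6.13×10⁻³ J.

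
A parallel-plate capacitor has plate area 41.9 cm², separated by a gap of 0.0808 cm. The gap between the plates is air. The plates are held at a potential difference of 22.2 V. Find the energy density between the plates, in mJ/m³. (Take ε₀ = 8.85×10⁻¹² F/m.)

3.34 mJ/m³

E = V/d = 22.2 / 8.08×10⁻⁴ = 2.75×10⁴ V/m.
u = ½ε₀E² = ½ × 8.85×10⁻¹² × (2.75×10⁴)² = 3.34×10⁻³ J/m³.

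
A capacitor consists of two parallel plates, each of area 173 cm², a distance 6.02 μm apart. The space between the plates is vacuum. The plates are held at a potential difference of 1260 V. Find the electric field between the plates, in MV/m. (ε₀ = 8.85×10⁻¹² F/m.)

E = V/d = 1260 / 6.02×10⁻⁶ = 2.09×10⁸ V/m.

E ≈ 209 MV/m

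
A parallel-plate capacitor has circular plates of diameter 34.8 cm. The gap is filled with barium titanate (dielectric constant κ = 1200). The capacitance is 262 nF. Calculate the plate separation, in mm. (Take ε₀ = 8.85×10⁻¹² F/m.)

d ≈ 3.86 mm

A = π(34.8/2 cm)² = 9.51×10⁻² m².
d = κε₀A/C = 1200 × 8.85×10⁻¹² × 9.51×10⁻² / 2.62×10⁻⁷ = 3.86×10⁻³ m.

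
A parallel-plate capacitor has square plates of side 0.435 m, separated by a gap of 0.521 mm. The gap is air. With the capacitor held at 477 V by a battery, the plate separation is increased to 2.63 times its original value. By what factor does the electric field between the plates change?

0.380

Battery connected ⇒ V is held fixed.
E = V/d, so E₂/E₁ = d₁/d₂ = 0.380.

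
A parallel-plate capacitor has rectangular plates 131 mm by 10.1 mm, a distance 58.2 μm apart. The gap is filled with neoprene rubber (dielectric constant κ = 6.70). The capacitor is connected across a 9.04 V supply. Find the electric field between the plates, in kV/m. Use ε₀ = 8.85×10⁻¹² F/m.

E = V/d = 9.04 / 5.82×10⁻⁵ = 1.55×10⁵ V/m.

155 kV/m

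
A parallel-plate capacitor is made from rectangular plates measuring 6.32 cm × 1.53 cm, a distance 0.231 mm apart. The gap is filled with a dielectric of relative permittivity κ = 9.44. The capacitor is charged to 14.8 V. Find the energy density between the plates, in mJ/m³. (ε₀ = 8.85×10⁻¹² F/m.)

E = V/d = 14.8 / 2.31×10⁻⁴ = 6.41×10⁴ V/m.
u = ½κε₀E² = ½ × 9.44 × 8.85×10⁻¹² × (6.41×10⁴)² = 0.171 J/m³.

u ≈ 171 mJ/m³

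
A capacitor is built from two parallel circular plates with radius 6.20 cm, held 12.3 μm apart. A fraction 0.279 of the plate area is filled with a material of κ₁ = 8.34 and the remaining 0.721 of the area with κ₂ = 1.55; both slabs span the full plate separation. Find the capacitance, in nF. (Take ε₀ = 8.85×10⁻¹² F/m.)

A = π(6.20 cm)² = 1.21×10⁻² m².
Side-by-side slabs ⇒ two capacitors in parallel, each spanning the full gap.
C₁ = κ₁ε₀A₁/d = 8.34 × 8.85×10⁻¹² × 3.37×10⁻³ / 1.23×10⁻⁵ = 2.02×10⁻⁸ F.
C₂ = κ₂ε₀A₂/d = 1.55 × 8.85×10⁻¹² × 8.71×10⁻³ / 1.23×10⁻⁵ = 9.71×10⁻⁹ F.
C = C₁ + C₂ = 2.99×10⁻⁸ F.

C ≈ 29.9 nF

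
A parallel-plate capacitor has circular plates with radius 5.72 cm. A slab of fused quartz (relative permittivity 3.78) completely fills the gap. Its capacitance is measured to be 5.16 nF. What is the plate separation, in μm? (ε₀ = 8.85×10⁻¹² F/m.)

A = π(5.72 cm)² = 1.03×10⁻² m².
d = κε₀A/C = 3.78 × 8.85×10⁻¹² × 1.03×10⁻² / 5.16×10⁻⁹ = 6.66×10⁻⁵ m.

66.6 μm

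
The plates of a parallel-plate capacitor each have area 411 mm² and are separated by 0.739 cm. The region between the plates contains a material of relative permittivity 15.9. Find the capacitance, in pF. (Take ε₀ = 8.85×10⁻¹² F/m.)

A = 411 mm² = 4.11×10⁻⁴ m².
C = κε₀A/d = 15.9 × 8.85×10⁻¹² × 4.11×10⁻⁴ / 7.39×10⁻³ = 7.83×10⁻¹² F.

7.83 pF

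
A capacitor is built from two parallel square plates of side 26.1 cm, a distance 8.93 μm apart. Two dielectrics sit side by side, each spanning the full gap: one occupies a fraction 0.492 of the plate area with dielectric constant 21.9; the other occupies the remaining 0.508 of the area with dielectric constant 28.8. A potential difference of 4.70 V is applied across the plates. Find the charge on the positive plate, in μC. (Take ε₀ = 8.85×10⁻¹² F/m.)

Q ≈ 8.06 μC

A = (26.1 cm)² = 6.81×10⁻² m².
Side-by-side slabs ⇒ two capacitors in parallel, each spanning the full gap.
C₁ = κ₁ε₀A₁/d = 21.9 × 8.85×10⁻¹² × 3.35×10⁻² / 8.93×10⁻⁶ = 7.27×10⁻⁷ F.
C₂ = κ₂ε₀A₂/d = 28.8 × 8.85×10⁻¹² × 3.46×10⁻² / 8.93×10⁻⁶ = 9.88×10⁻⁷ F.
C = C₁ + C₂ = 1.72×10⁻⁶ F.
Q = CV = 1.72×10⁻⁶ × 4.70 = 8.06×10⁻⁶ C.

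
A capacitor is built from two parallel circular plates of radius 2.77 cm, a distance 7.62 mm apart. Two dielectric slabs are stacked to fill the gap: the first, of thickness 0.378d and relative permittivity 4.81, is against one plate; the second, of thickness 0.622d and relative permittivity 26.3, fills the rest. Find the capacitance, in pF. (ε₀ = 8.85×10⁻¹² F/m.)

27.4 pF

A = π(2.77 cm)² = 2.41×10⁻³ m².
Stacked slabs ⇒ two capacitors in series, each with the full plate area.
C₁ = κ₁ε₀A/d₁ = 4.81 × 8.85×10⁻¹² × 2.41×10⁻³ / 2.88×10⁻³ = 3.56×10⁻¹¹ F.
C₂ = κ₂ε₀A/d₂ = 26.3 × 8.85×10⁻¹² × 2.41×10⁻³ / 4.74×10⁻³ = 1.18×10⁻¹⁰ F.
C = (1/C₁ + 1/C₂)⁻¹ = 2.74×10⁻¹¹ F.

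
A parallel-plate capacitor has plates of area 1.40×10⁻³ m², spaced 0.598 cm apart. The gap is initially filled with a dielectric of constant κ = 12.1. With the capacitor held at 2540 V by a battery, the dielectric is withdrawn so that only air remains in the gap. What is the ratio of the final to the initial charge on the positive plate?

Q₂/Q₁ ≈ 0.0826

Battery connected ⇒ V is held fixed.
C₂ = 0.0826 C₁ and Q = CV, so Q₂/Q₁ = C₂/C₁ = 0.0826.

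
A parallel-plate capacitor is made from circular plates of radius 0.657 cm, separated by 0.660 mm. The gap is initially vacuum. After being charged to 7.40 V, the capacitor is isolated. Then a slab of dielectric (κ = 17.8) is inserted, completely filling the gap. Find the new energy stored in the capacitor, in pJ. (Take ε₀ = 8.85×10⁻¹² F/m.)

2.80 pJ

A = π(0.657 cm)² = 1.36×10⁻⁴ m².
Initially C₁ = ε₀A/d = 8.85×10⁻¹² × 1.36×10⁻⁴ / 6.60×10⁻⁴ = 1.82×10⁻¹² F.
U₁ = 4.98×10⁻¹¹ J.
Isolated ⇒ Q is held fixed. C₂ = 17.8 C₁ and U = Q²/(2C), so U₂/U₁ = C₁/C₂ = 0.0562.
U₂ = 0.0562 × 4.98×10⁻¹¹ = 2.80×10⁻¹² J.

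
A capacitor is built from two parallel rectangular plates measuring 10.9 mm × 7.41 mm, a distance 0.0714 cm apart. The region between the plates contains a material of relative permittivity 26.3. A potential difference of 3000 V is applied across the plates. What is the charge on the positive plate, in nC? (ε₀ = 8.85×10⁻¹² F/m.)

Q ≈ 79.0 nC

A = 10.9 × 7.41 mm² = 8.08×10⁻⁵ m².
C = κε₀A/d = 26.3 × 8.85×10⁻¹² × 8.08×10⁻⁵ / 7.14×10⁻⁴ = 2.63×10⁻¹¹ F.
Q = CV = 2.63×10⁻¹¹ × 3000 = 7.90×10⁻⁸ C.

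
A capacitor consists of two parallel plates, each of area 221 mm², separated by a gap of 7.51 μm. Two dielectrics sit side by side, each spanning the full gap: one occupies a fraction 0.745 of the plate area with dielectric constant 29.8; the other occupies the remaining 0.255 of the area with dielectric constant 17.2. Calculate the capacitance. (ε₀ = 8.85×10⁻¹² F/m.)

A = 221 mm² = 2.21×10⁻⁴ m².
Side-by-side slabs ⇒ two capacitors in parallel, each spanning the full gap.
C₁ = κ₁ε₀A₁/d = 29.8 × 8.85×10⁻¹² × 1.65×10⁻⁴ / 7.51×10⁻⁶ = 5.78×10⁻⁹ F.
C₂ = κ₂ε₀A₂/d = 17.2 × 8.85×10⁻¹² × 5.64×10⁻⁵ / 7.51×10⁻⁶ = 1.14×10⁻⁹ F.
C = C₁ + C₂ = 6.92×10⁻⁹ F.

6.92 nF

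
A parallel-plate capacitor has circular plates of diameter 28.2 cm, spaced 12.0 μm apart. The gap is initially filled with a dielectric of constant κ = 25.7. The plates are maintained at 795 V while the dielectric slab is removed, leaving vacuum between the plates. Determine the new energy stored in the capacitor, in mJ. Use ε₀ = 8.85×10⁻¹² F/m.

14.6 mJ

A = π(28.2/2 cm)² = 6.25×10⁻² m².
Initially C₁ = κε₀A/d = 25.7 × 8.85×10⁻¹² × 6.25×10⁻² / 1.20×10⁻⁵ = 1.18×10⁻⁶ F.
U₁ = 0.374 J.
Battery connected ⇒ V is held fixed. C₂ = 0.0389 C₁ and U = ½CV², so U₂/U₁ = C₂/C₁ = 0.0389.
U₂ = 0.0389 × 0.374 = 1.46×10⁻² J.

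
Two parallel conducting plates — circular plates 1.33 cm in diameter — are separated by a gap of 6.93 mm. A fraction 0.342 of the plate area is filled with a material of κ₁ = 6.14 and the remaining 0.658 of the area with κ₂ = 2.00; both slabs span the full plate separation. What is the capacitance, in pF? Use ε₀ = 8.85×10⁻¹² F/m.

A = π(1.33/2 cm)² = 1.39×10⁻⁴ m².
Side-by-side slabs ⇒ two capacitors in parallel, each spanning the full gap.
C₁ = κ₁ε₀A₁/d = 6.14 × 8.85×10⁻¹² × 4.75×10⁻⁵ / 6.93×10⁻³ = 3.73×10⁻¹³ F.
C₂ = κ₂ε₀A₂/d = 2.00 × 8.85×10⁻¹² × 9.14×10⁻⁵ / 6.93×10⁻³ = 2.33×10⁻¹³ F.
C = C₁ + C₂ = 6.06×10⁻¹³ F.

C ≈ 0.606 pF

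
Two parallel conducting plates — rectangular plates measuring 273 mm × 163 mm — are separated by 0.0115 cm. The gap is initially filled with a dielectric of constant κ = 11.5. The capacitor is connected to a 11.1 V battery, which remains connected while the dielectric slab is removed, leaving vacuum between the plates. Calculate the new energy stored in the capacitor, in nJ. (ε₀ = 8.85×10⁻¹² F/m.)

U ≈ 211 nJ

A = 273 × 163 mm² = 4.45×10⁻² m².
Initially C₁ = κε₀A/d = 11.5 × 8.85×10⁻¹² × 4.45×10⁻² / 1.15×10⁻⁴ = 3.94×10⁻⁸ F.
U₁ = 2.43×10⁻⁶ J.
Battery connected ⇒ V is held fixed. C₂ = 0.0870 C₁ and U = ½CV², so U₂/U₁ = C₂/C₁ = 0.0870.
U₂ = 0.0870 × 2.43×10⁻⁶ = 2.11×10⁻⁷ J.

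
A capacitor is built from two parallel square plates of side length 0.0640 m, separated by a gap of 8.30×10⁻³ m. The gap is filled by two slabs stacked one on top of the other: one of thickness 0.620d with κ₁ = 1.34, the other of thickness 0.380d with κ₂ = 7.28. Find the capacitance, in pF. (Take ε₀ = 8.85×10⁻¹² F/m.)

A = (0.0640 m)² = 4.10×10⁻³ m².
Stacked slabs ⇒ two capacitors in series, each with the full plate area.
C₁ = κ₁ε₀A/d₁ = 1.34 × 8.85×10⁻¹² × 4.10×10⁻³ / 5.15×10⁻³ = 9.44×10⁻¹² F.
C₂ = κ₂ε₀A/d₂ = 7.28 × 8.85×10⁻¹² × 4.10×10⁻³ / 3.15×10⁻³ = 8.37×10⁻¹¹ F.
C = (1/C₁ + 1/C₂)⁻¹ = 8.48×10⁻¹² F.

C ≈ 8.48 pF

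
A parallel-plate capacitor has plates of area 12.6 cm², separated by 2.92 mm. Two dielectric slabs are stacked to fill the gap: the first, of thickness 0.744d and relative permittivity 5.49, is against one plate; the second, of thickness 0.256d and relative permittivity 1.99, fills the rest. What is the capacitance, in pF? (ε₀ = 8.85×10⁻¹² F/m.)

A = 12.6 cm² = 1.26×10⁻³ m².
Stacked slabs ⇒ two capacitors in series, each with the full plate area.
C₁ = κ₁ε₀A/d₁ = 5.49 × 8.85×10⁻¹² × 1.26×10⁻³ / 2.17×10⁻³ = 2.82×10⁻¹¹ F.
C₂ = κ₂ε₀A/d₂ = 1.99 × 8.85×10⁻¹² × 1.26×10⁻³ / 7.48×10⁻⁴ = 2.97×10⁻¹¹ F.
C = (1/C₁ + 1/C₂)⁻¹ = 1.45×10⁻¹¹ F.

C ≈ 14.5 pF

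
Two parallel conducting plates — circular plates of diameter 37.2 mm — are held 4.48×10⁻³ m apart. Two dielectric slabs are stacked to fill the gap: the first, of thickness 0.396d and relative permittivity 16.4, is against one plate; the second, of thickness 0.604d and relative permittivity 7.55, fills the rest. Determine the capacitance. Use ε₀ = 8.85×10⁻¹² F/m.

C ≈ 20.6 pF

A = π(37.2/2 mm)² = 1.09×10⁻³ m².
Stacked slabs ⇒ two capacitors in series, each with the full plate area.
C₁ = κ₁ε₀A/d₁ = 16.4 × 8.85×10⁻¹² × 1.09×10⁻³ / 1.77×10⁻³ = 8.89×10⁻¹¹ F.
C₂ = κ₂ε₀A/d₂ = 7.55 × 8.85×10⁻¹² × 1.09×10⁻³ / 2.71×10⁻³ = 2.68×10⁻¹¹ F.
C = (1/C₁ + 1/C₂)⁻¹ = 2.06×10⁻¹¹ F.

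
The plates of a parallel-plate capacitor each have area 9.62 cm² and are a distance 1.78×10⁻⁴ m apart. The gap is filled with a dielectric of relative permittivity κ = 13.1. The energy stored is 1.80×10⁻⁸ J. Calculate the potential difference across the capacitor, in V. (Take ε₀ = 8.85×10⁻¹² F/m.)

7.58 V

A = 9.62 cm² = 9.62×10⁻⁴ m².
C = κε₀A/d = 13.1 × 8.85×10⁻¹² × 9.62×10⁻⁴ / 1.78×10⁻⁴ = 6.27×10⁻¹⁰ F.
V = √(2U/C) = √(2 × 1.80×10⁻⁸ / 6.27×10⁻¹⁰) = 7.58 V.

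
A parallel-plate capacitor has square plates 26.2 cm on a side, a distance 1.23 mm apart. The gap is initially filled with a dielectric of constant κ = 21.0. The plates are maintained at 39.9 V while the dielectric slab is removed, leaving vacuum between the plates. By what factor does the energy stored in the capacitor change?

Battery connected ⇒ V is held fixed.
C₂ = 0.0476 C₁ and U = ½CV², so U₂/U₁ = C₂/C₁ = 0.0476.

0.0476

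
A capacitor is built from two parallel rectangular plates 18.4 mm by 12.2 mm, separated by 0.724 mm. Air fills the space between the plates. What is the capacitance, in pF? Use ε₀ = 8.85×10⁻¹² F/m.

A = 18.4 × 12.2 mm² = 2.24×10⁻⁴ m².
C = ε₀A/d = 8.85×10⁻¹² × 2.24×10⁻⁴ / 7.24×10⁻⁴ = 2.74×10⁻¹² F.

C ≈ 2.74 pF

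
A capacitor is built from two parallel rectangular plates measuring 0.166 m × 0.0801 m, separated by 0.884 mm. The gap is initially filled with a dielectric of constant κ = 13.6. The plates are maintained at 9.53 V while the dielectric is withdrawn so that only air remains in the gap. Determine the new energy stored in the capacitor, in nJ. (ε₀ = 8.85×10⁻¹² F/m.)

U ≈ 6.04 nJ

A = 0.166 × 0.0801 m² = 1.33×10⁻² m².
Initially C₁ = κε₀A/d = 13.6 × 8.85×10⁻¹² × 1.33×10⁻² / 8.84×10⁻⁴ = 1.81×10⁻⁹ F.
U₁ = 8.22×10⁻⁸ J.
Battery connected ⇒ V is held fixed. C₂ = 0.0735 C₁ and U = ½CV², so U₂/U₁ = C₂/C₁ = 0.0735.
U₂ = 0.0735 × 8.22×10⁻⁸ = 6.04×10⁻⁹ J.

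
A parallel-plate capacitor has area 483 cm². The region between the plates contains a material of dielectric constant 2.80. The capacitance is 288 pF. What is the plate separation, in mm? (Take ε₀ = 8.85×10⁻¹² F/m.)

d ≈ 4.16 mm

A = 483 cm² = 4.83×10⁻² m².
d = κε₀A/C = 2.80 × 8.85×10⁻¹² × 4.83×10⁻² / 2.88×10⁻¹⁰ = 4.16×10⁻³ m.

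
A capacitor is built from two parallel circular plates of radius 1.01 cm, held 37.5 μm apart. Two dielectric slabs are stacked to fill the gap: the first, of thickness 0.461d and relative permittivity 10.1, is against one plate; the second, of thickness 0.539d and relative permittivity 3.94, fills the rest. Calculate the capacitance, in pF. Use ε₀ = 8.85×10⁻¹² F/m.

415 pF

A = π(1.01 cm)² = 3.20×10⁻⁴ m².
Stacked slabs ⇒ two capacitors in series, each with the full plate area.
C₁ = κ₁ε₀A/d₁ = 10.1 × 8.85×10⁻¹² × 3.20×10⁻⁴ / 1.73×10⁻⁵ = 1.66×10⁻⁹ F.
C₂ = κ₂ε₀A/d₂ = 3.94 × 8.85×10⁻¹² × 3.20×10⁻⁴ / 2.02×10⁻⁵ = 5.53×10⁻¹⁰ F.
C = (1/C₁ + 1/C₂)⁻¹ = 4.15×10⁻¹⁰ F.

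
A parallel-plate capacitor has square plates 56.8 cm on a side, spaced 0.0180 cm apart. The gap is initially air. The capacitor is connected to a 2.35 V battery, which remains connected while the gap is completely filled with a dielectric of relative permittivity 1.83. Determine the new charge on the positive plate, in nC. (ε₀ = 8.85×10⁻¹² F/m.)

A = (56.8 cm)² = 0.323 m².
Initially C₁ = ε₀A/d = 8.85×10⁻¹² × 0.323 / 1.80×10⁻⁴ = 1.59×10⁻⁸ F.
Q₁ = 3.73×10⁻⁸ C.
Battery connected ⇒ V is held fixed. C₂ = 1.83 C₁ and Q = CV, so Q₂/Q₁ = C₂/C₁ = 1.83.
Q₂ = 1.83 × 3.73×10⁻⁸ = 6.82×10⁻⁸ C.

Q ≈ 68.2 nC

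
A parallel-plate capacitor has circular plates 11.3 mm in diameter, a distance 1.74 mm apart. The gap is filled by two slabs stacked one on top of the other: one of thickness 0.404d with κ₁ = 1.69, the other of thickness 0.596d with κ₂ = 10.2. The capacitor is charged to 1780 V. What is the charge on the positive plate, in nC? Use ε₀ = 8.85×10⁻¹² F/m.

Q ≈ 3.05 nC

A = π(11.3/2 mm)² = 1.00×10⁻⁴ m².
Stacked slabs ⇒ two capacitors in series, each with the full plate area.
C₁ = κ₁ε₀A/d₁ = 1.69 × 8.85×10⁻¹² × 1.00×10⁻⁴ / 7.03×10⁻⁴ = 2.13×10⁻¹² F.
C₂ = κ₂ε₀A/d₂ = 10.2 × 8.85×10⁻¹² × 1.00×10⁻⁴ / 1.04×10⁻³ = 8.73×10⁻¹² F.
C = (1/C₁ + 1/C₂)⁻¹ = 1.71×10⁻¹² F.
Q = CV = 1.71×10⁻¹² × 1780 = 3.05×10⁻⁹ C.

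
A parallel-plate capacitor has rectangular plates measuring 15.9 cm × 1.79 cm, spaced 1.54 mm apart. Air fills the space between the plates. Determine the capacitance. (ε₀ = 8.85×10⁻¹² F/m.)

16.4 pF

A = 15.9 × 1.79 cm² = 2.85×10⁻³ m².
C = ε₀A/d = 8.85×10⁻¹² × 2.85×10⁻³ / 1.54×10⁻³ = 1.64×10⁻¹¹ F.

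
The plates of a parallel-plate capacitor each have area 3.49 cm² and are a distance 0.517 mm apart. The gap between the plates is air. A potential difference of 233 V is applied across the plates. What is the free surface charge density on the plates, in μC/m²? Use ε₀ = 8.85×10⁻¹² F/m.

σ ≈ 3.99 μC/m²

A = 3.49 cm² = 3.49×10⁻⁴ m².
C = ε₀A/d = 8.85×10⁻¹² × 3.49×10⁻⁴ / 5.17×10⁻⁴ = 5.97×10⁻¹² F.
σ = Q/A = CV/A = 5.97×10⁻¹² × 233 / 3.49×10⁻⁴ = 3.99×10⁻⁶ C/m².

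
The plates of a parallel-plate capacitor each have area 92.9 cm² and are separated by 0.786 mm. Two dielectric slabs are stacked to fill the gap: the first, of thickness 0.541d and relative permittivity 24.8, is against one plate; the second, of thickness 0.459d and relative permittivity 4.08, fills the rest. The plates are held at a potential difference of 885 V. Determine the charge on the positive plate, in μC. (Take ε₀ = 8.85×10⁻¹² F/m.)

0.689 μC

A = 92.9 cm² = 9.29×10⁻³ m².
Stacked slabs ⇒ two capacitors in series, each with the full plate area.
C₁ = κ₁ε₀A/d₁ = 24.8 × 8.85×10⁻¹² × 9.29×10⁻³ / 4.25×10⁻⁴ = 4.80×10⁻⁹ F.
C₂ = κ₂ε₀A/d₂ = 4.08 × 8.85×10⁻¹² × 9.29×10⁻³ / 3.61×10⁻⁴ = 9.30×10⁻¹⁰ F.
C = (1/C₁ + 1/C₂)⁻¹ = 7.79×10⁻¹⁰ F.
Q = CV = 7.79×10⁻¹⁰ × 885 = 6.89×10⁻⁷ C.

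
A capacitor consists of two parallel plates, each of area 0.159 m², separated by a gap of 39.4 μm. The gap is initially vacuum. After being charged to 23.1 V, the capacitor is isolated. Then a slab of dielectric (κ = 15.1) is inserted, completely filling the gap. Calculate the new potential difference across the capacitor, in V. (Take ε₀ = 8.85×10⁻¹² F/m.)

V ≈ 1.53 V

Initially C₁ = ε₀A/d = 8.85×10⁻¹² × 0.159 / 3.94×10⁻⁵ = 3.57×10⁻⁸ F.
V₁ = 23.1 V.
Isolated ⇒ Q is held fixed. C₂ = 15.1 C₁ and V = Q/C, so V₂/V₁ = C₁/C₂ = 0.0662.
V₂ = 0.0662 × 23.1 = 1.53 V.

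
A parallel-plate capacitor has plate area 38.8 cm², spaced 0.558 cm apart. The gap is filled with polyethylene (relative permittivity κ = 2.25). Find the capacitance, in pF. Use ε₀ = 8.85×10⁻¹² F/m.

A = 38.8 cm² = 3.88×10⁻³ m².
C = κε₀A/d = 2.25 × 8.85×10⁻¹² × 3.88×10⁻³ / 5.58×10⁻³ = 1.38×10⁻¹¹ F.

C ≈ 13.8 pF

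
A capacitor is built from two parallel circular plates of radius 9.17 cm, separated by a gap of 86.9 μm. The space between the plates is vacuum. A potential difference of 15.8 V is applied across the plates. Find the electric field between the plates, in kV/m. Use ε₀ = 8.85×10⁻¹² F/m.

E = V/d = 15.8 / 8.69×10⁻⁵ = 1.82×10⁵ V/m.

E ≈ 182 kV/m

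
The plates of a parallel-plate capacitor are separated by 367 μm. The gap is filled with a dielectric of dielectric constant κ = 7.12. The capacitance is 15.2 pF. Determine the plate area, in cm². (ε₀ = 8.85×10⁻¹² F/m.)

A ≈ 0.885 cm²

A = Cd/(κε₀) = 1.52×10⁻¹¹ × 3.67×10⁻⁴ / (7.12 × 8.85×10⁻¹²) = 8.85×10⁻⁵ m².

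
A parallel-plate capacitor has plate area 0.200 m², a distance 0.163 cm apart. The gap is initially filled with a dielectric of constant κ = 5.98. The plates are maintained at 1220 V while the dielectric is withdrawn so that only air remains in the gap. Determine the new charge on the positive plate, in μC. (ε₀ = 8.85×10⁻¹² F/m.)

1.32 μC

Initially C₁ = κε₀A/d = 5.98 × 8.85×10⁻¹² × 0.200 / 1.63×10⁻³ = 6.49×10⁻⁹ F.
Q₁ = 7.92×10⁻⁶ C.
Battery connected ⇒ V is held fixed. C₂ = 0.167 C₁ and Q = CV, so Q₂/Q₁ = C₂/C₁ = 0.167.
Q₂ = 0.167 × 7.92×10⁻⁶ = 1.32×10⁻⁶ C.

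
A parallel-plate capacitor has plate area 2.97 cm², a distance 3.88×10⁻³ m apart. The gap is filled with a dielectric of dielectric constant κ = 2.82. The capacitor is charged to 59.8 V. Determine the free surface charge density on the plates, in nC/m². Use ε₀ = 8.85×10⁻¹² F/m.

385 nC/m²

A = 2.97 cm² = 2.97×10⁻⁴ m².
C = κε₀A/d = 2.82 × 8.85×10⁻¹² × 2.97×10⁻⁴ / 3.88×10⁻³ = 1.91×10⁻¹² F.
σ = Q/A = CV/A = 1.91×10⁻¹² × 59.8 / 2.97×10⁻⁴ = 3.85×10⁻⁷ C/m².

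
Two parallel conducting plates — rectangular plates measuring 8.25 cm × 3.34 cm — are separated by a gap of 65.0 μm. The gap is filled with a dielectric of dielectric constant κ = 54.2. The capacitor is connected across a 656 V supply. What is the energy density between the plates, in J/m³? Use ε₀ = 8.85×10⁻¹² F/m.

u ≈ 2.44×10⁴ J/m³

E = V/d = 656 / 6.50×10⁻⁵ = 1.01×10⁷ V/m.
u = ½κε₀E² = ½ × 54.2 × 8.85×10⁻¹² × (1.01×10⁷)² = 2.44×10⁴ J/m³.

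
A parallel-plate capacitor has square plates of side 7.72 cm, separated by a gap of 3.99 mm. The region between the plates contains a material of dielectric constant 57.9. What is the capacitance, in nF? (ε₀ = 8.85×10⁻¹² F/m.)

0.765 nF

A = (7.72 cm)² = 5.96×10⁻³ m².
C = κε₀A/d = 57.9 × 8.85×10⁻¹² × 5.96×10⁻³ / 3.99×10⁻³ = 7.65×10⁻¹⁰ F.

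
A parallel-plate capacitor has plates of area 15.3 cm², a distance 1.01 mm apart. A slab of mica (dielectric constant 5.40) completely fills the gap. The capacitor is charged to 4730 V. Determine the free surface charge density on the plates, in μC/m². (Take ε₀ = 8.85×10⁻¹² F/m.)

224 μC/m²

A = 15.3 cm² = 1.53×10⁻³ m².
C = κε₀A/d = 5.40 × 8.85×10⁻¹² × 1.53×10⁻³ / 1.01×10⁻³ = 7.24×10⁻¹¹ F.
σ = Q/A = CV/A = 7.24×10⁻¹¹ × 4730 / 1.53×10⁻³ = 2.24×10⁻⁴ C/m².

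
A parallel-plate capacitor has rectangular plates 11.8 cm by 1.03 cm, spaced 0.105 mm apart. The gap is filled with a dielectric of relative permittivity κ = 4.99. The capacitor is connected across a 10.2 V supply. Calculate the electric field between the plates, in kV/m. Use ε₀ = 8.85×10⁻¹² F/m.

E = V/d = 10.2 / 1.05×10⁻⁴ = 9.71×10⁴ V/m.

97.1 kV/m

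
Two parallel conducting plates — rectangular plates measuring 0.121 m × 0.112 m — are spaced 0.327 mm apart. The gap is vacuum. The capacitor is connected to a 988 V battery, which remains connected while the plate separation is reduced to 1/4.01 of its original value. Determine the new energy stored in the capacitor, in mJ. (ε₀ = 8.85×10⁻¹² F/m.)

0.718 mJ

A = 0.121 × 0.112 m² = 1.36×10⁻² m².
Initially C₁ = ε₀A/d = 8.85×10⁻¹² × 1.36×10⁻² / 3.27×10⁻⁴ = 3.67×10⁻¹⁰ F.
U₁ = 1.79×10⁻⁴ J.
Battery connected ⇒ V is held fixed. C₂ = 4.01 C₁ and U = ½CV², so U₂/U₁ = C₂/C₁ = 4.01.
U₂ = 4.01 × 1.79×10⁻⁴ = 7.18×10⁻⁴ J.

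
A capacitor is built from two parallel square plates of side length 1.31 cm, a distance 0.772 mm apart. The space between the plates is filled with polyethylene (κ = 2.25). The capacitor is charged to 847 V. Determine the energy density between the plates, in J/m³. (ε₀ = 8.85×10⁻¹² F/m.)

u ≈ 12.0 J/m³

E = V/d = 847 / 7.72×10⁻⁴ = 1.10×10⁶ V/m.
u = ½κε₀E² = ½ × 2.25 × 8.85×10⁻¹² × (1.10×10⁶)² = 12.0 J/m³.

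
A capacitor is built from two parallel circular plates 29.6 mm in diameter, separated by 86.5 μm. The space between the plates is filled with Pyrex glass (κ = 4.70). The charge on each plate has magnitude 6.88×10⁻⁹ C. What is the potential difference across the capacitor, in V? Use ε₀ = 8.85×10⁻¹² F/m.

20.8 V

A = π(29.6/2 mm)² = 6.88×10⁻⁴ m².
C = κε₀A/d = 4.70 × 8.85×10⁻¹² × 6.88×10⁻⁴ / 8.65×10⁻⁵ = 3.31×10⁻¹⁰ F.
V = Q/C = 6.88×10⁻⁹ / 3.31×10⁻¹⁰ = 20.8 V.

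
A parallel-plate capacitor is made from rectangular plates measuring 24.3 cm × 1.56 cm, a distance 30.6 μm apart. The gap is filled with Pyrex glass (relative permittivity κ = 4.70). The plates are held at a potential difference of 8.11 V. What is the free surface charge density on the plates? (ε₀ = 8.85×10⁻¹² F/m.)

A = 24.3 × 1.56 cm² = 3.79×10⁻³ m².
C = κε₀A/d = 4.70 × 8.85×10⁻¹² × 3.79×10⁻³ / 3.06×10⁻⁵ = 5.15×10⁻⁹ F.
σ = Q/A = CV/A = 5.15×10⁻⁹ × 8.11 / 3.79×10⁻³ = 1.10×10⁻⁵ C/m².

σ ≈ 11.0 μC/m²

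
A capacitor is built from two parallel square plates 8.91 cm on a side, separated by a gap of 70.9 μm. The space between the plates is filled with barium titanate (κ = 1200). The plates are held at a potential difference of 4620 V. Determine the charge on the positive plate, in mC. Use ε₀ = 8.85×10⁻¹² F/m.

5.49 mC

A = (8.91 cm)² = 7.94×10⁻³ m².
C = κε₀A/d = 1200 × 8.85×10⁻¹² × 7.94×10⁻³ / 7.09×10⁻⁵ = 1.19×10⁻⁶ F.
Q = CV = 1.19×10⁻⁶ × 4620 = 5.49×10⁻³ C.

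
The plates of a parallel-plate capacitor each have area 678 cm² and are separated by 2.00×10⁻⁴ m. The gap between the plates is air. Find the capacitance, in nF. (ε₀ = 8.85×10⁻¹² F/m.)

C ≈ 3.00 nF

A = 678 cm² = 6.78×10⁻² m².
C = ε₀A/d = 8.85×10⁻¹² × 6.78×10⁻² / 2.00×10⁻⁴ = 3.00×10⁻⁹ F.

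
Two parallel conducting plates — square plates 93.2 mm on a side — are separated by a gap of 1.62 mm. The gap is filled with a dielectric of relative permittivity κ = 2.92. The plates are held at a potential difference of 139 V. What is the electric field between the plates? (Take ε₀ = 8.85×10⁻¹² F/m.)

E = V/d = 139 / 1.62×10⁻³ = 8.58×10⁴ V/m.

E ≈ 85.8 kV/m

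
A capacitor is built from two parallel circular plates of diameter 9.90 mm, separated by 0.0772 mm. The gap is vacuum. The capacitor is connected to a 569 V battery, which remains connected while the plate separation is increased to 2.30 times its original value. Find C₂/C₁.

0.435

C = ε₀A/d scales as 1/d, so C₂/C₁ = d₁/d₂ = 1/2.30 = 0.435.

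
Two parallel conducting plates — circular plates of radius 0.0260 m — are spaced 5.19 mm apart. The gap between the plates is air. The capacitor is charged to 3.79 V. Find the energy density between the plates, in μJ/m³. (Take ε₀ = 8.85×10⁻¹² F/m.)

E = V/d = 3.79 / 5.19×10⁻³ = 7.30×10² V/m.
u = ½ε₀E² = ½ × 8.85×10⁻¹² × (7.30×10²)² = 2.36×10⁻⁶ J/m³.

u ≈ 2.36 μJ/m³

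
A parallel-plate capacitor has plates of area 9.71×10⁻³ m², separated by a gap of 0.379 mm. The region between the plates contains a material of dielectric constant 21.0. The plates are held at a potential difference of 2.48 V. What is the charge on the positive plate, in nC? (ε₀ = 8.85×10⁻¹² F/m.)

Q ≈ 11.8 nC

C = κε₀A/d = 21.0 × 8.85×10⁻¹² × 9.71×10⁻³ / 3.79×10⁻⁴ = 4.76×10⁻⁹ F.
Q = CV = 4.76×10⁻⁹ × 2.48 = 1.18×10⁻⁸ C.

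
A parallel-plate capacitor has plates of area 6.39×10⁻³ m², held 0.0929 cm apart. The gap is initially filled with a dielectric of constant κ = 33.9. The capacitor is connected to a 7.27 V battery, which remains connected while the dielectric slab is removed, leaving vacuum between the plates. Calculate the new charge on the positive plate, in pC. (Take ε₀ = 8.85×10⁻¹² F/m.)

Initially C₁ = κε₀A/d = 33.9 × 8.85×10⁻¹² × 6.39×10⁻³ / 9.29×10⁻⁴ = 2.06×10⁻⁹ F.
Q₁ = 1.50×10⁻⁸ C.
Battery connected ⇒ V is held fixed. C₂ = 0.0295 C₁ and Q = CV, so Q₂/Q₁ = C₂/C₁ = 0.0295.
Q₂ = 0.0295 × 1.50×10⁻⁸ = 4.43×10⁻¹⁰ C.

Q ≈ 443 pC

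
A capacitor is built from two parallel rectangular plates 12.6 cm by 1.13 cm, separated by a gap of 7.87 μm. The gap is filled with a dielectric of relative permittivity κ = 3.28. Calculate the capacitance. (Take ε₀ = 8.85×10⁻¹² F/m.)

C ≈ 5.25 nF

A = 12.6 × 1.13 cm² = 1.42×10⁻³ m².
C = κε₀A/d = 3.28 × 8.85×10⁻¹² × 1.42×10⁻³ / 7.87×10⁻⁶ = 5.25×10⁻⁹ F.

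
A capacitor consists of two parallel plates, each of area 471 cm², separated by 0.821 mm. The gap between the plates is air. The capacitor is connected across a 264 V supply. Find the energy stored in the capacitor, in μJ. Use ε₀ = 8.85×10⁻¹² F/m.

A = 471 cm² = 4.71×10⁻² m².
C = ε₀A/d = 8.85×10⁻¹² × 4.71×10⁻² / 8.21×10⁻⁴ = 5.08×10⁻¹⁰ F.
U = ½CV² = ½ × 5.08×10⁻¹⁰ × (264)² = 1.77×10⁻⁵ J.

17.7 μJ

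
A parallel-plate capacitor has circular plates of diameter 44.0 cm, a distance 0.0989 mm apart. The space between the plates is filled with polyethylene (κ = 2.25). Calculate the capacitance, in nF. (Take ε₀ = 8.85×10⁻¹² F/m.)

30.6 nF

A = π(44.0/2 cm)² = 0.152 m².
C = κε₀A/d = 2.25 × 8.85×10⁻¹² × 0.152 / 9.89×10⁻⁵ = 3.06×10⁻⁸ F.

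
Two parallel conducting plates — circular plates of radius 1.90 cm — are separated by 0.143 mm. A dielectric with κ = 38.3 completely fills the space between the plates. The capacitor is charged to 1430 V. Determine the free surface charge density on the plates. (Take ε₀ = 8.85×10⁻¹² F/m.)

A = π(1.90 cm)² = 1.13×10⁻³ m².
C = κε₀A/d = 38.3 × 8.85×10⁻¹² × 1.13×10⁻³ / 1.43×10⁻⁴ = 2.69×10⁻⁹ F.
σ = Q/A = CV/A = 2.69×10⁻⁹ × 1430 / 1.13×10⁻³ = 3.39×10⁻³ C/m².

σ ≈ 339 nC/cm²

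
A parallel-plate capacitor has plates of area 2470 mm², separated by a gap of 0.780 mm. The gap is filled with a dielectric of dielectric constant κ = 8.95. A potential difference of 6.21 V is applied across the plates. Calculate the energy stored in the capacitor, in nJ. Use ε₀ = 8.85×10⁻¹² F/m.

U ≈ 4.84 nJ

A = 2470 mm² = 2.47×10⁻³ m².
C = κε₀A/d = 8.95 × 8.85×10⁻¹² × 2.47×10⁻³ / 7.80×10⁻⁴ = 2.51×10⁻¹⁰ F.
U = ½CV² = ½ × 2.51×10⁻¹⁰ × (6.21)² = 4.84×10⁻⁹ J.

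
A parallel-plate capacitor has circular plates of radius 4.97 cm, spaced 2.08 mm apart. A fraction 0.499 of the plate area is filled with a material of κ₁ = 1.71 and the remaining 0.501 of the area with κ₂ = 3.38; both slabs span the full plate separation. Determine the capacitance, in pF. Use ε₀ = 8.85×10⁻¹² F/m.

A = π(4.97 cm)² = 7.76×10⁻³ m².
Side-by-side slabs ⇒ two capacitors in parallel, each spanning the full gap.
C₁ = κ₁ε₀A₁/d = 1.71 × 8.85×10⁻¹² × 3.87×10⁻³ / 2.08×10⁻³ = 2.82×10⁻¹¹ F.
C₂ = κ₂ε₀A₂/d = 3.38 × 8.85×10⁻¹² × 3.89×10⁻³ / 2.08×10⁻³ = 5.59×10⁻¹¹ F.
C = C₁ + C₂ = 8.41×10⁻¹¹ F.

84.1 pF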